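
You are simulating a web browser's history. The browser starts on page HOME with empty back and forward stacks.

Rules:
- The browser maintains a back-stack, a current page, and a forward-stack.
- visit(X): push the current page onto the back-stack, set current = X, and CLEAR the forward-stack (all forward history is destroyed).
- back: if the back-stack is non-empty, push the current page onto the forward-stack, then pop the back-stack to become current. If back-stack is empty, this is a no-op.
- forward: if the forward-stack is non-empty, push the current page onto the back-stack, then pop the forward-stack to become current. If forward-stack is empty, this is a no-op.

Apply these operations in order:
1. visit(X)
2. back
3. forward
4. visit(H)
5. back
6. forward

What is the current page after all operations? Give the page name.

After 1 (visit(X)): cur=X back=1 fwd=0
After 2 (back): cur=HOME back=0 fwd=1
After 3 (forward): cur=X back=1 fwd=0
After 4 (visit(H)): cur=H back=2 fwd=0
After 5 (back): cur=X back=1 fwd=1
After 6 (forward): cur=H back=2 fwd=0

Answer: H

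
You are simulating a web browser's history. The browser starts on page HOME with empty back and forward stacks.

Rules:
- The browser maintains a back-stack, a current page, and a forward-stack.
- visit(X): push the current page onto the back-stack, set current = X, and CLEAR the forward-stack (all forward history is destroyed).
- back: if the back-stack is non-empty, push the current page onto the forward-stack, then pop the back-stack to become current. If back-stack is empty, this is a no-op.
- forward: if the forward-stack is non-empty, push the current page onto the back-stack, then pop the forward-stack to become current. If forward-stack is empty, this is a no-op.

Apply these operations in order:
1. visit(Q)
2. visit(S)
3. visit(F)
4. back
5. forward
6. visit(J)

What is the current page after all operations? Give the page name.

After 1 (visit(Q)): cur=Q back=1 fwd=0
After 2 (visit(S)): cur=S back=2 fwd=0
After 3 (visit(F)): cur=F back=3 fwd=0
After 4 (back): cur=S back=2 fwd=1
After 5 (forward): cur=F back=3 fwd=0
After 6 (visit(J)): cur=J back=4 fwd=0

Answer: J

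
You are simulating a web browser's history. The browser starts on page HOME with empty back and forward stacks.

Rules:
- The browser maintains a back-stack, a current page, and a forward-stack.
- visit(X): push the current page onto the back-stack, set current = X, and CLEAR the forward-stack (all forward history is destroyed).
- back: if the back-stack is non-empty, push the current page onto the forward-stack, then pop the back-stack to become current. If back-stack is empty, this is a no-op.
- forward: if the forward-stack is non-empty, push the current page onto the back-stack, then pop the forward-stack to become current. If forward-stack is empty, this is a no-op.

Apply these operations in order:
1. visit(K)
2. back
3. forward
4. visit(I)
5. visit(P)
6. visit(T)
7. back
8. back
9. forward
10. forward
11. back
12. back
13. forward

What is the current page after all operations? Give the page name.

After 1 (visit(K)): cur=K back=1 fwd=0
After 2 (back): cur=HOME back=0 fwd=1
After 3 (forward): cur=K back=1 fwd=0
After 4 (visit(I)): cur=I back=2 fwd=0
After 5 (visit(P)): cur=P back=3 fwd=0
After 6 (visit(T)): cur=T back=4 fwd=0
After 7 (back): cur=P back=3 fwd=1
After 8 (back): cur=I back=2 fwd=2
After 9 (forward): cur=P back=3 fwd=1
After 10 (forward): cur=T back=4 fwd=0
After 11 (back): cur=P back=3 fwd=1
After 12 (back): cur=I back=2 fwd=2
After 13 (forward): cur=P back=3 fwd=1

Answer: P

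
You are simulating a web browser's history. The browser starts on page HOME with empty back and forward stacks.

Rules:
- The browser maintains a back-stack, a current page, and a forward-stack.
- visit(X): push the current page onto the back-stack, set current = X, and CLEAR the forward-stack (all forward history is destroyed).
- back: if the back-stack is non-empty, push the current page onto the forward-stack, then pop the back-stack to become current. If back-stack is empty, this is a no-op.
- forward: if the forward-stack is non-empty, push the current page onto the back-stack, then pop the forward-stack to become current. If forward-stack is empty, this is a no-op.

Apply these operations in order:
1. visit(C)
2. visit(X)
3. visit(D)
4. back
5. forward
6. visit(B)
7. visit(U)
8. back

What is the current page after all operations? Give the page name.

After 1 (visit(C)): cur=C back=1 fwd=0
After 2 (visit(X)): cur=X back=2 fwd=0
After 3 (visit(D)): cur=D back=3 fwd=0
After 4 (back): cur=X back=2 fwd=1
After 5 (forward): cur=D back=3 fwd=0
After 6 (visit(B)): cur=B back=4 fwd=0
After 7 (visit(U)): cur=U back=5 fwd=0
After 8 (back): cur=B back=4 fwd=1

Answer: B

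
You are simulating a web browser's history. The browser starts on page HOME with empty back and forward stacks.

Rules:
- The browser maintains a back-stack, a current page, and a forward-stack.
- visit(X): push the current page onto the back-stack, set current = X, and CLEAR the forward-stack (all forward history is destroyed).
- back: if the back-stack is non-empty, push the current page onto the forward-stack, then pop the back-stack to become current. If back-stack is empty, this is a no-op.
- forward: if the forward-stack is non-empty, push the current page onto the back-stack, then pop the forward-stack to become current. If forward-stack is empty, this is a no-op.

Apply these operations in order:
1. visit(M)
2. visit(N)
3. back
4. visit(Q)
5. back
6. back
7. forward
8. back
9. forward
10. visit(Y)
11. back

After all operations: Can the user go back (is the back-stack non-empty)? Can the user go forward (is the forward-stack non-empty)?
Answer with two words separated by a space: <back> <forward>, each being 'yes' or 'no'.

After 1 (visit(M)): cur=M back=1 fwd=0
After 2 (visit(N)): cur=N back=2 fwd=0
After 3 (back): cur=M back=1 fwd=1
After 4 (visit(Q)): cur=Q back=2 fwd=0
After 5 (back): cur=M back=1 fwd=1
After 6 (back): cur=HOME back=0 fwd=2
After 7 (forward): cur=M back=1 fwd=1
After 8 (back): cur=HOME back=0 fwd=2
After 9 (forward): cur=M back=1 fwd=1
After 10 (visit(Y)): cur=Y back=2 fwd=0
After 11 (back): cur=M back=1 fwd=1

Answer: yes yes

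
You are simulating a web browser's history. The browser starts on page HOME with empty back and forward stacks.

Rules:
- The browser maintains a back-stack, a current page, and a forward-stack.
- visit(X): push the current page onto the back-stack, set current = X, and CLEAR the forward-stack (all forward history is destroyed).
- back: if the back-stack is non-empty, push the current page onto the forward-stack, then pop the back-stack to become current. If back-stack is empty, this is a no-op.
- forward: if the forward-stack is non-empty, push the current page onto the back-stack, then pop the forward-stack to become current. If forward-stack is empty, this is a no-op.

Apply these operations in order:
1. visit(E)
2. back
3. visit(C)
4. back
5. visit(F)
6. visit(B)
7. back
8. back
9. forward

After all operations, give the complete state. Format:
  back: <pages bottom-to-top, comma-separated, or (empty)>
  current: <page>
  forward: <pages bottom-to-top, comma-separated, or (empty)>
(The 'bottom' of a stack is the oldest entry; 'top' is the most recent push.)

After 1 (visit(E)): cur=E back=1 fwd=0
After 2 (back): cur=HOME back=0 fwd=1
After 3 (visit(C)): cur=C back=1 fwd=0
After 4 (back): cur=HOME back=0 fwd=1
After 5 (visit(F)): cur=F back=1 fwd=0
After 6 (visit(B)): cur=B back=2 fwd=0
After 7 (back): cur=F back=1 fwd=1
After 8 (back): cur=HOME back=0 fwd=2
After 9 (forward): cur=F back=1 fwd=1

Answer: back: HOME
current: F
forward: B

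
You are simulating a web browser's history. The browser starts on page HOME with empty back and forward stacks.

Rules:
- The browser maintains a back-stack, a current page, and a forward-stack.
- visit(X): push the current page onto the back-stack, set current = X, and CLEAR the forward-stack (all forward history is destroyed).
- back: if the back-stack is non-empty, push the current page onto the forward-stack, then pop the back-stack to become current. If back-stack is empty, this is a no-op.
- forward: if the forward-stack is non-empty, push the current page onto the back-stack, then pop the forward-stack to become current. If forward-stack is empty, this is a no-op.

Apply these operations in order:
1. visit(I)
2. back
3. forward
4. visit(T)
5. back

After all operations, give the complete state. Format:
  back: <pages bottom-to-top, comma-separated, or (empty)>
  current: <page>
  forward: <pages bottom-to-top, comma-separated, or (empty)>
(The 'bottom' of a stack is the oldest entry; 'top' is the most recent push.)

After 1 (visit(I)): cur=I back=1 fwd=0
After 2 (back): cur=HOME back=0 fwd=1
After 3 (forward): cur=I back=1 fwd=0
After 4 (visit(T)): cur=T back=2 fwd=0
After 5 (back): cur=I back=1 fwd=1

Answer: back: HOME
current: I
forward: T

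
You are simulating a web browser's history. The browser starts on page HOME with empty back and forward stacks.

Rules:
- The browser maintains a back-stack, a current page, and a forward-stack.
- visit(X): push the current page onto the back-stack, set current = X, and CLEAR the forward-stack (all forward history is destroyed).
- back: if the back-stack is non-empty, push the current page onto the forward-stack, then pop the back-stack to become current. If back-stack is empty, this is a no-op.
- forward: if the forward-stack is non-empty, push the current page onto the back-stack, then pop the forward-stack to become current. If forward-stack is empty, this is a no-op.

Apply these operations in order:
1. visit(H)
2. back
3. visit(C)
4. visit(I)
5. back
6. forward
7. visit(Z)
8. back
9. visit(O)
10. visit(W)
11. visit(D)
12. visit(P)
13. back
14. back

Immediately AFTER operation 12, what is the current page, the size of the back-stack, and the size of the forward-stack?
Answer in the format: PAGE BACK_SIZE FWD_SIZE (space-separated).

After 1 (visit(H)): cur=H back=1 fwd=0
After 2 (back): cur=HOME back=0 fwd=1
After 3 (visit(C)): cur=C back=1 fwd=0
After 4 (visit(I)): cur=I back=2 fwd=0
After 5 (back): cur=C back=1 fwd=1
After 6 (forward): cur=I back=2 fwd=0
After 7 (visit(Z)): cur=Z back=3 fwd=0
After 8 (back): cur=I back=2 fwd=1
After 9 (visit(O)): cur=O back=3 fwd=0
After 10 (visit(W)): cur=W back=4 fwd=0
After 11 (visit(D)): cur=D back=5 fwd=0
After 12 (visit(P)): cur=P back=6 fwd=0

P 6 0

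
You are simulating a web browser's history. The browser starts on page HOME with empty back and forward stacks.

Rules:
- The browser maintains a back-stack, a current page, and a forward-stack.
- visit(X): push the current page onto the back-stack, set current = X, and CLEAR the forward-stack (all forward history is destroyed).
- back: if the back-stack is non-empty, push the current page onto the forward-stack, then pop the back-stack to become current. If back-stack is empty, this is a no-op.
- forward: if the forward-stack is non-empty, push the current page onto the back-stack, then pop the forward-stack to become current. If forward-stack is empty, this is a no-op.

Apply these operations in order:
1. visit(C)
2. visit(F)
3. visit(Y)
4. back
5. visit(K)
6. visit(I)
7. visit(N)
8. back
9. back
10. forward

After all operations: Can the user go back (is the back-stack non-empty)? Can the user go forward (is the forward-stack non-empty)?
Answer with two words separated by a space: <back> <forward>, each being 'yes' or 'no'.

Answer: yes yes

Derivation:
After 1 (visit(C)): cur=C back=1 fwd=0
After 2 (visit(F)): cur=F back=2 fwd=0
After 3 (visit(Y)): cur=Y back=3 fwd=0
After 4 (back): cur=F back=2 fwd=1
After 5 (visit(K)): cur=K back=3 fwd=0
After 6 (visit(I)): cur=I back=4 fwd=0
After 7 (visit(N)): cur=N back=5 fwd=0
After 8 (back): cur=I back=4 fwd=1
After 9 (back): cur=K back=3 fwd=2
After 10 (forward): cur=I back=4 fwd=1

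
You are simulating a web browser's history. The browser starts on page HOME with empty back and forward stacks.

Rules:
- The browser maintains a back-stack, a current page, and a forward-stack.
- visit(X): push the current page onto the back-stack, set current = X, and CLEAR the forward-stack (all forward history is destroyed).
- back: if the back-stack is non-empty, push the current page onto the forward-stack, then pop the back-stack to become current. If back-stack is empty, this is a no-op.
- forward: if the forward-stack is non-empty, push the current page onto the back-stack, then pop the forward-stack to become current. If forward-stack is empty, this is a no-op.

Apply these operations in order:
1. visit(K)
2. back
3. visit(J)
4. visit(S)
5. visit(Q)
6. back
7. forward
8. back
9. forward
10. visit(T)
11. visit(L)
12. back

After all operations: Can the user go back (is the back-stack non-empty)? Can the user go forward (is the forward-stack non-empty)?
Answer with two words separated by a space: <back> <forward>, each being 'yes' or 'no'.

Answer: yes yes

Derivation:
After 1 (visit(K)): cur=K back=1 fwd=0
After 2 (back): cur=HOME back=0 fwd=1
After 3 (visit(J)): cur=J back=1 fwd=0
After 4 (visit(S)): cur=S back=2 fwd=0
After 5 (visit(Q)): cur=Q back=3 fwd=0
After 6 (back): cur=S back=2 fwd=1
After 7 (forward): cur=Q back=3 fwd=0
After 8 (back): cur=S back=2 fwd=1
After 9 (forward): cur=Q back=3 fwd=0
After 10 (visit(T)): cur=T back=4 fwd=0
After 11 (visit(L)): cur=L back=5 fwd=0
After 12 (back): cur=T back=4 fwd=1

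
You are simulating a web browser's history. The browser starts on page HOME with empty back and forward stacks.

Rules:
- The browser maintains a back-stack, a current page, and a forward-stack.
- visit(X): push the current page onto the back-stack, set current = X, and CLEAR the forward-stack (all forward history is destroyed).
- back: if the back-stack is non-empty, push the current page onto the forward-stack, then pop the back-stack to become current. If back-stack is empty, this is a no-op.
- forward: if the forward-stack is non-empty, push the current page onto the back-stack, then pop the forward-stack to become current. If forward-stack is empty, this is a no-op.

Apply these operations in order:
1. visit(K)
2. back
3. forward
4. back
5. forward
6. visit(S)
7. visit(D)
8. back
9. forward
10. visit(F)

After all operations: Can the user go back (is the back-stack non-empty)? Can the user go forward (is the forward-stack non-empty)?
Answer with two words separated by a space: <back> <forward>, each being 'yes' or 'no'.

After 1 (visit(K)): cur=K back=1 fwd=0
After 2 (back): cur=HOME back=0 fwd=1
After 3 (forward): cur=K back=1 fwd=0
After 4 (back): cur=HOME back=0 fwd=1
After 5 (forward): cur=K back=1 fwd=0
After 6 (visit(S)): cur=S back=2 fwd=0
After 7 (visit(D)): cur=D back=3 fwd=0
After 8 (back): cur=S back=2 fwd=1
After 9 (forward): cur=D back=3 fwd=0
After 10 (visit(F)): cur=F back=4 fwd=0

Answer: yes no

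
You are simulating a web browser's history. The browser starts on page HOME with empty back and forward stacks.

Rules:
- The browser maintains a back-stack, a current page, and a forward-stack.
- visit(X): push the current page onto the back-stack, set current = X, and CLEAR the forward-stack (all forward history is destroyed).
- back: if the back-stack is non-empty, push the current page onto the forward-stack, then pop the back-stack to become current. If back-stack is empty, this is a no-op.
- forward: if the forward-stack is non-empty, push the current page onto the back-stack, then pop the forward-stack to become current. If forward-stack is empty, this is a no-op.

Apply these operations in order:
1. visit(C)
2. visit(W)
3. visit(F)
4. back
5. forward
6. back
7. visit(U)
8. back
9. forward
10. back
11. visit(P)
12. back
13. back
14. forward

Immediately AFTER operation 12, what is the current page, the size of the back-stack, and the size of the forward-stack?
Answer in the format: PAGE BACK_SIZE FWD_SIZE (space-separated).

After 1 (visit(C)): cur=C back=1 fwd=0
After 2 (visit(W)): cur=W back=2 fwd=0
After 3 (visit(F)): cur=F back=3 fwd=0
After 4 (back): cur=W back=2 fwd=1
After 5 (forward): cur=F back=3 fwd=0
After 6 (back): cur=W back=2 fwd=1
After 7 (visit(U)): cur=U back=3 fwd=0
After 8 (back): cur=W back=2 fwd=1
After 9 (forward): cur=U back=3 fwd=0
After 10 (back): cur=W back=2 fwd=1
After 11 (visit(P)): cur=P back=3 fwd=0
After 12 (back): cur=W back=2 fwd=1

W 2 1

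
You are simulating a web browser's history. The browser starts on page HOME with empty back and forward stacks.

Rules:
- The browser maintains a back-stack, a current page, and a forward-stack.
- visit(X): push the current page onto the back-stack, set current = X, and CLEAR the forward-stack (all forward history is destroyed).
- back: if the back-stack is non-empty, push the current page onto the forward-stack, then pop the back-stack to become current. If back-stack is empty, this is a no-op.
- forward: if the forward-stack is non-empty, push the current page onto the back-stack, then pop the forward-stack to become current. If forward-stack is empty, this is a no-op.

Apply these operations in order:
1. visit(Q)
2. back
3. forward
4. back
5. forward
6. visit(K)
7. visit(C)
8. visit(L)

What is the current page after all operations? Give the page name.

Answer: L

Derivation:
After 1 (visit(Q)): cur=Q back=1 fwd=0
After 2 (back): cur=HOME back=0 fwd=1
After 3 (forward): cur=Q back=1 fwd=0
After 4 (back): cur=HOME back=0 fwd=1
After 5 (forward): cur=Q back=1 fwd=0
After 6 (visit(K)): cur=K back=2 fwd=0
After 7 (visit(C)): cur=C back=3 fwd=0
After 8 (visit(L)): cur=L back=4 fwd=0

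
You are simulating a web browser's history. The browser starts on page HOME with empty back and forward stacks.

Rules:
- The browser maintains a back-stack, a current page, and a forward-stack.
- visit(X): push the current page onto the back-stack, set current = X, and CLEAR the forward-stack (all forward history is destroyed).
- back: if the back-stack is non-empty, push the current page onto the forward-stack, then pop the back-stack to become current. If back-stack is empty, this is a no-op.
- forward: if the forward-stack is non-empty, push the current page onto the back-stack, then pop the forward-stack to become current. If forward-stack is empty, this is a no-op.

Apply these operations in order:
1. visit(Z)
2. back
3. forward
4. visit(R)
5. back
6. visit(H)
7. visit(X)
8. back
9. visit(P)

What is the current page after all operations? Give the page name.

After 1 (visit(Z)): cur=Z back=1 fwd=0
After 2 (back): cur=HOME back=0 fwd=1
After 3 (forward): cur=Z back=1 fwd=0
After 4 (visit(R)): cur=R back=2 fwd=0
After 5 (back): cur=Z back=1 fwd=1
After 6 (visit(H)): cur=H back=2 fwd=0
After 7 (visit(X)): cur=X back=3 fwd=0
After 8 (back): cur=H back=2 fwd=1
After 9 (visit(P)): cur=P back=3 fwd=0

Answer: P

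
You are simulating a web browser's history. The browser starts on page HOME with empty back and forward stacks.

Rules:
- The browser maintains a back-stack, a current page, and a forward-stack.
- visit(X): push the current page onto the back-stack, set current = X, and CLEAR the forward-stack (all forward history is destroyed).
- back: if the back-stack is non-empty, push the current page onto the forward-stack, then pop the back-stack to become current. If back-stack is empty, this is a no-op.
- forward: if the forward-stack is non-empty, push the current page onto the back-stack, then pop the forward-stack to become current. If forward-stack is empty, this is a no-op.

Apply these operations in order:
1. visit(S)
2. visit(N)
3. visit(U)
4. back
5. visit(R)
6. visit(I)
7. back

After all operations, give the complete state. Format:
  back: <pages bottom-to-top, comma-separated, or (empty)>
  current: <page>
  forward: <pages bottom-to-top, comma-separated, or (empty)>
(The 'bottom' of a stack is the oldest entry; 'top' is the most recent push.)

After 1 (visit(S)): cur=S back=1 fwd=0
After 2 (visit(N)): cur=N back=2 fwd=0
After 3 (visit(U)): cur=U back=3 fwd=0
After 4 (back): cur=N back=2 fwd=1
After 5 (visit(R)): cur=R back=3 fwd=0
After 6 (visit(I)): cur=I back=4 fwd=0
After 7 (back): cur=R back=3 fwd=1

Answer: back: HOME,S,N
current: R
forward: I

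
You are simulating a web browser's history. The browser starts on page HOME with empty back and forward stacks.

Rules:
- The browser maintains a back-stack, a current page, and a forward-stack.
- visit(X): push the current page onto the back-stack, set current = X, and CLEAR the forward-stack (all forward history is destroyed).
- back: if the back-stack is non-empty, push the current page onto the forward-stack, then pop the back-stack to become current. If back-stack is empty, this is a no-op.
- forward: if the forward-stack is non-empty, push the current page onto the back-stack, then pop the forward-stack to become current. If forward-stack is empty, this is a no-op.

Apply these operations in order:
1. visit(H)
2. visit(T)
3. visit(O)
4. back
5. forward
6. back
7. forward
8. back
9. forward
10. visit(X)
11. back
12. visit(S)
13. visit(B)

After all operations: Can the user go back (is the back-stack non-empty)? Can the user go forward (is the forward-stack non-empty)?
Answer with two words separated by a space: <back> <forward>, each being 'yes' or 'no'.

After 1 (visit(H)): cur=H back=1 fwd=0
After 2 (visit(T)): cur=T back=2 fwd=0
After 3 (visit(O)): cur=O back=3 fwd=0
After 4 (back): cur=T back=2 fwd=1
After 5 (forward): cur=O back=3 fwd=0
After 6 (back): cur=T back=2 fwd=1
After 7 (forward): cur=O back=3 fwd=0
After 8 (back): cur=T back=2 fwd=1
After 9 (forward): cur=O back=3 fwd=0
After 10 (visit(X)): cur=X back=4 fwd=0
After 11 (back): cur=O back=3 fwd=1
After 12 (visit(S)): cur=S back=4 fwd=0
After 13 (visit(B)): cur=B back=5 fwd=0

Answer: yes no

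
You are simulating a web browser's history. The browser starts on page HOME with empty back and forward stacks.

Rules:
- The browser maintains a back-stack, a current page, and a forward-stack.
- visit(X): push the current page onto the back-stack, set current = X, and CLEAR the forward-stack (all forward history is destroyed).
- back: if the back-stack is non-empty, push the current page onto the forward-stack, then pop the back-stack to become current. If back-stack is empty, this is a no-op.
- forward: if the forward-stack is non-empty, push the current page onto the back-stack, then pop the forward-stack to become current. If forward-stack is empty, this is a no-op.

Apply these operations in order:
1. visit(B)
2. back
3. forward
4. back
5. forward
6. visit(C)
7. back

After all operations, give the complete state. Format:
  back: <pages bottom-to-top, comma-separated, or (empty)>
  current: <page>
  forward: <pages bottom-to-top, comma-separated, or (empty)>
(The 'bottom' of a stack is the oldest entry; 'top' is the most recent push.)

After 1 (visit(B)): cur=B back=1 fwd=0
After 2 (back): cur=HOME back=0 fwd=1
After 3 (forward): cur=B back=1 fwd=0
After 4 (back): cur=HOME back=0 fwd=1
After 5 (forward): cur=B back=1 fwd=0
After 6 (visit(C)): cur=C back=2 fwd=0
After 7 (back): cur=B back=1 fwd=1

Answer: back: HOME
current: B
forward: C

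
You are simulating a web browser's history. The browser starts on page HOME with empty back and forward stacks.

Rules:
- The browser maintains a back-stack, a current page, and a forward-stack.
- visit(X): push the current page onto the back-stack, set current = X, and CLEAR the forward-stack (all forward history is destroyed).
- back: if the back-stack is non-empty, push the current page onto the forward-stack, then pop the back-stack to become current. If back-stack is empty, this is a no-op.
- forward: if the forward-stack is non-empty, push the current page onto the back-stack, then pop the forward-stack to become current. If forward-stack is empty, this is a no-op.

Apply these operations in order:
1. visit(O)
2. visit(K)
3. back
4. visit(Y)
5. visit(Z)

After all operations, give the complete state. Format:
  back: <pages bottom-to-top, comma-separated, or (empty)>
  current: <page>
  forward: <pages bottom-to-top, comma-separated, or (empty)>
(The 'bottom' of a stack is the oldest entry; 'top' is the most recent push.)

After 1 (visit(O)): cur=O back=1 fwd=0
After 2 (visit(K)): cur=K back=2 fwd=0
After 3 (back): cur=O back=1 fwd=1
After 4 (visit(Y)): cur=Y back=2 fwd=0
After 5 (visit(Z)): cur=Z back=3 fwd=0

Answer: back: HOME,O,Y
current: Z
forward: (empty)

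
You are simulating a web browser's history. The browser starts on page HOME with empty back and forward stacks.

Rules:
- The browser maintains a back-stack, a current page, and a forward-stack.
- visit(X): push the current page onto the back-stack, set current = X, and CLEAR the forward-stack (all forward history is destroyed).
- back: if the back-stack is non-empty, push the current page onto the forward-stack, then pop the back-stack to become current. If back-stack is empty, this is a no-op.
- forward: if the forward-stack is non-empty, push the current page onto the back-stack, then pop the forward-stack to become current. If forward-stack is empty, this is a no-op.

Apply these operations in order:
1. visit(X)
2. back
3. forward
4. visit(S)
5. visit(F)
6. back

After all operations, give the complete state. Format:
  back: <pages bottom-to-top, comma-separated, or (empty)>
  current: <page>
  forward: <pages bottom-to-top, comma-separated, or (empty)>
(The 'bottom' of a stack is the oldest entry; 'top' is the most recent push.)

Answer: back: HOME,X
current: S
forward: F

Derivation:
After 1 (visit(X)): cur=X back=1 fwd=0
After 2 (back): cur=HOME back=0 fwd=1
After 3 (forward): cur=X back=1 fwd=0
After 4 (visit(S)): cur=S back=2 fwd=0
After 5 (visit(F)): cur=F back=3 fwd=0
After 6 (back): cur=S back=2 fwd=1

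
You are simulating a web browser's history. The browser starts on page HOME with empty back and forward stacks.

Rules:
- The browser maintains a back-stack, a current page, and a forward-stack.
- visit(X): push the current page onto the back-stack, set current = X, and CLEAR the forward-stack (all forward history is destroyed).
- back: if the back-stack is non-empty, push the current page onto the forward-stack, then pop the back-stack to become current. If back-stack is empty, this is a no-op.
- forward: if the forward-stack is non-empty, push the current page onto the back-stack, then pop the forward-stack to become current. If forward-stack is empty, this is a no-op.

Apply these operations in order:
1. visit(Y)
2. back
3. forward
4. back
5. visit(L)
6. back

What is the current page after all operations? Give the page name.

Answer: HOME

Derivation:
After 1 (visit(Y)): cur=Y back=1 fwd=0
After 2 (back): cur=HOME back=0 fwd=1
After 3 (forward): cur=Y back=1 fwd=0
After 4 (back): cur=HOME back=0 fwd=1
After 5 (visit(L)): cur=L back=1 fwd=0
After 6 (back): cur=HOME back=0 fwd=1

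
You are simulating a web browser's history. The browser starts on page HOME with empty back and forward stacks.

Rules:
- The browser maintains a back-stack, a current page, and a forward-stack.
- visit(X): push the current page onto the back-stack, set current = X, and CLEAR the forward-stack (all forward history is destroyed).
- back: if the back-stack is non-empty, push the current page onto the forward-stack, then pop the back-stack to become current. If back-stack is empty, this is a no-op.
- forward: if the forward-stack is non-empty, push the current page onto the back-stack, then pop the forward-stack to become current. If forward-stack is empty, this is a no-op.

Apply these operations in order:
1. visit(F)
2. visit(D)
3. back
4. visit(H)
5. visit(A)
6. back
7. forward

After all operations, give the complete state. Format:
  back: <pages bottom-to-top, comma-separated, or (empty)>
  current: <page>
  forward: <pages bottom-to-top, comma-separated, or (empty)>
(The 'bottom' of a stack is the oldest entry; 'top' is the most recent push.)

After 1 (visit(F)): cur=F back=1 fwd=0
After 2 (visit(D)): cur=D back=2 fwd=0
After 3 (back): cur=F back=1 fwd=1
After 4 (visit(H)): cur=H back=2 fwd=0
After 5 (visit(A)): cur=A back=3 fwd=0
After 6 (back): cur=H back=2 fwd=1
After 7 (forward): cur=A back=3 fwd=0

Answer: back: HOME,F,H
current: A
forward: (empty)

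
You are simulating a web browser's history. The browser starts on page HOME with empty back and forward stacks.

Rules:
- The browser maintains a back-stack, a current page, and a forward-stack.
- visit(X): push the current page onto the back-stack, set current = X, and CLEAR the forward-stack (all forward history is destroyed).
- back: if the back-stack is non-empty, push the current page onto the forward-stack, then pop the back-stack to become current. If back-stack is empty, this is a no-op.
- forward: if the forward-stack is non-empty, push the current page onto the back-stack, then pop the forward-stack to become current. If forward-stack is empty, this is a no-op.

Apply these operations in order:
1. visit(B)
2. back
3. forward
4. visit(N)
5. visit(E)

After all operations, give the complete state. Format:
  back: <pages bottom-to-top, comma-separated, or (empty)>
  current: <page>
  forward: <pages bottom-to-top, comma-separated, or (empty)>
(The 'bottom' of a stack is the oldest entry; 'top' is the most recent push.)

After 1 (visit(B)): cur=B back=1 fwd=0
After 2 (back): cur=HOME back=0 fwd=1
After 3 (forward): cur=B back=1 fwd=0
After 4 (visit(N)): cur=N back=2 fwd=0
After 5 (visit(E)): cur=E back=3 fwd=0

Answer: back: HOME,B,N
current: E
forward: (empty)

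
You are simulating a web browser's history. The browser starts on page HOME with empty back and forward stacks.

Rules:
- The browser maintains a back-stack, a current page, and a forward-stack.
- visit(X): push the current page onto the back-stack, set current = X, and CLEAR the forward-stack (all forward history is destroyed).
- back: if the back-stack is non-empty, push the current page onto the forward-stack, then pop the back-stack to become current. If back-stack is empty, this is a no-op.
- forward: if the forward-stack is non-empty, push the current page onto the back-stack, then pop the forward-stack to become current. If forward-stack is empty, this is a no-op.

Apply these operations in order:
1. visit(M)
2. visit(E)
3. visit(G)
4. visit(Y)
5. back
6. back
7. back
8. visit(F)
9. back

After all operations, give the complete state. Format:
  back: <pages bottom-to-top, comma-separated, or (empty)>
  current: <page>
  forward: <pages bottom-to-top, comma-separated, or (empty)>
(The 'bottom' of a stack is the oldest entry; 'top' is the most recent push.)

After 1 (visit(M)): cur=M back=1 fwd=0
After 2 (visit(E)): cur=E back=2 fwd=0
After 3 (visit(G)): cur=G back=3 fwd=0
After 4 (visit(Y)): cur=Y back=4 fwd=0
After 5 (back): cur=G back=3 fwd=1
After 6 (back): cur=E back=2 fwd=2
After 7 (back): cur=M back=1 fwd=3
After 8 (visit(F)): cur=F back=2 fwd=0
After 9 (back): cur=M back=1 fwd=1

Answer: back: HOME
current: M
forward: F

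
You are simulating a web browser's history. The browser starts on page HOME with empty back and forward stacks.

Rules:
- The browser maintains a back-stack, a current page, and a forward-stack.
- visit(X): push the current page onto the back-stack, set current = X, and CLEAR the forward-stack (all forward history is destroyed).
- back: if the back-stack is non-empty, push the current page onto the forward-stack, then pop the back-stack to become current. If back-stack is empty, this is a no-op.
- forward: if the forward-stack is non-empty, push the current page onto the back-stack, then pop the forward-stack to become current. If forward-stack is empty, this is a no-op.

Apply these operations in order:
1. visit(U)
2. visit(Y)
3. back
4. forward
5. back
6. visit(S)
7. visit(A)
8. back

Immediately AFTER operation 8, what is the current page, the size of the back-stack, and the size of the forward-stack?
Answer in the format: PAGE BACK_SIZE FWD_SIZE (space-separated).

After 1 (visit(U)): cur=U back=1 fwd=0
After 2 (visit(Y)): cur=Y back=2 fwd=0
After 3 (back): cur=U back=1 fwd=1
After 4 (forward): cur=Y back=2 fwd=0
After 5 (back): cur=U back=1 fwd=1
After 6 (visit(S)): cur=S back=2 fwd=0
After 7 (visit(A)): cur=A back=3 fwd=0
After 8 (back): cur=S back=2 fwd=1

S 2 1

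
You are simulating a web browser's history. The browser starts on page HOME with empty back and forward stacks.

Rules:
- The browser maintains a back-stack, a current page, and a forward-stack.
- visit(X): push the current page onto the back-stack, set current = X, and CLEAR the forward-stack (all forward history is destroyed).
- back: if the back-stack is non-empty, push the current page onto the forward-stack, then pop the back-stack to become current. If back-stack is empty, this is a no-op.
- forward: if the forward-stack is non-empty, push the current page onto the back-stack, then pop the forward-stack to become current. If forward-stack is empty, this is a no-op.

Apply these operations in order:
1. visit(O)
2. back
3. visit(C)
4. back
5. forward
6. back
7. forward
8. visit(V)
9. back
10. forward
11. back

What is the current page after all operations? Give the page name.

After 1 (visit(O)): cur=O back=1 fwd=0
After 2 (back): cur=HOME back=0 fwd=1
After 3 (visit(C)): cur=C back=1 fwd=0
After 4 (back): cur=HOME back=0 fwd=1
After 5 (forward): cur=C back=1 fwd=0
After 6 (back): cur=HOME back=0 fwd=1
After 7 (forward): cur=C back=1 fwd=0
After 8 (visit(V)): cur=V back=2 fwd=0
After 9 (back): cur=C back=1 fwd=1
After 10 (forward): cur=V back=2 fwd=0
After 11 (back): cur=C back=1 fwd=1

Answer: C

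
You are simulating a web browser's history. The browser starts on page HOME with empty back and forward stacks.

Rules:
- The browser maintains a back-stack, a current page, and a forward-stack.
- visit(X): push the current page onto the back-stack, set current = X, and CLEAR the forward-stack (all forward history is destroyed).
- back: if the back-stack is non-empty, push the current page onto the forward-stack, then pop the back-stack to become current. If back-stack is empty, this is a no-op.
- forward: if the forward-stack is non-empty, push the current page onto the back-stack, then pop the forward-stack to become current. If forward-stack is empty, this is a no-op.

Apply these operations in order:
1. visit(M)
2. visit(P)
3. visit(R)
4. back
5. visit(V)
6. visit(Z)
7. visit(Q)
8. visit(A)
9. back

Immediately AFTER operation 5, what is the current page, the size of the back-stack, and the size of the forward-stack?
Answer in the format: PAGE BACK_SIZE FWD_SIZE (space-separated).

After 1 (visit(M)): cur=M back=1 fwd=0
After 2 (visit(P)): cur=P back=2 fwd=0
After 3 (visit(R)): cur=R back=3 fwd=0
After 4 (back): cur=P back=2 fwd=1
After 5 (visit(V)): cur=V back=3 fwd=0

V 3 0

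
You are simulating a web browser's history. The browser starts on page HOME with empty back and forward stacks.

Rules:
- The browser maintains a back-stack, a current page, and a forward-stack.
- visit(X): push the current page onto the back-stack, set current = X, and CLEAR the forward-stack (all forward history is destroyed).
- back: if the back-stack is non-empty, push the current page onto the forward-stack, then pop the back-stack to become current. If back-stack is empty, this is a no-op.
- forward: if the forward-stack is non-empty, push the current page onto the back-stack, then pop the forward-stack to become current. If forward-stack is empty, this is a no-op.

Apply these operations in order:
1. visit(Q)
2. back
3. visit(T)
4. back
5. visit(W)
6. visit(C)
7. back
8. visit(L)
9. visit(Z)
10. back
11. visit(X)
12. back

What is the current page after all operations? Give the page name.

After 1 (visit(Q)): cur=Q back=1 fwd=0
After 2 (back): cur=HOME back=0 fwd=1
After 3 (visit(T)): cur=T back=1 fwd=0
After 4 (back): cur=HOME back=0 fwd=1
After 5 (visit(W)): cur=W back=1 fwd=0
After 6 (visit(C)): cur=C back=2 fwd=0
After 7 (back): cur=W back=1 fwd=1
After 8 (visit(L)): cur=L back=2 fwd=0
After 9 (visit(Z)): cur=Z back=3 fwd=0
After 10 (back): cur=L back=2 fwd=1
After 11 (visit(X)): cur=X back=3 fwd=0
After 12 (back): cur=L back=2 fwd=1

Answer: L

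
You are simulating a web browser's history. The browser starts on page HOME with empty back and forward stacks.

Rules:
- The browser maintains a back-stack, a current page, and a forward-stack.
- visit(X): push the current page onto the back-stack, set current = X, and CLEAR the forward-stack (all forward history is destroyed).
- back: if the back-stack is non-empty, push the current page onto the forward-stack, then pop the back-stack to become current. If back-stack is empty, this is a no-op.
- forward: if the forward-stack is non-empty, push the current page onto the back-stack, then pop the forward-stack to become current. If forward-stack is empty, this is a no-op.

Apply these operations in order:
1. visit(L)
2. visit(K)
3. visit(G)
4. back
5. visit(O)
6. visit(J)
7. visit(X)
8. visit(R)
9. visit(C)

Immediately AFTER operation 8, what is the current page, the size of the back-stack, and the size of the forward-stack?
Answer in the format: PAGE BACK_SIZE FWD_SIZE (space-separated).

After 1 (visit(L)): cur=L back=1 fwd=0
After 2 (visit(K)): cur=K back=2 fwd=0
After 3 (visit(G)): cur=G back=3 fwd=0
After 4 (back): cur=K back=2 fwd=1
After 5 (visit(O)): cur=O back=3 fwd=0
After 6 (visit(J)): cur=J back=4 fwd=0
After 7 (visit(X)): cur=X back=5 fwd=0
After 8 (visit(R)): cur=R back=6 fwd=0

R 6 0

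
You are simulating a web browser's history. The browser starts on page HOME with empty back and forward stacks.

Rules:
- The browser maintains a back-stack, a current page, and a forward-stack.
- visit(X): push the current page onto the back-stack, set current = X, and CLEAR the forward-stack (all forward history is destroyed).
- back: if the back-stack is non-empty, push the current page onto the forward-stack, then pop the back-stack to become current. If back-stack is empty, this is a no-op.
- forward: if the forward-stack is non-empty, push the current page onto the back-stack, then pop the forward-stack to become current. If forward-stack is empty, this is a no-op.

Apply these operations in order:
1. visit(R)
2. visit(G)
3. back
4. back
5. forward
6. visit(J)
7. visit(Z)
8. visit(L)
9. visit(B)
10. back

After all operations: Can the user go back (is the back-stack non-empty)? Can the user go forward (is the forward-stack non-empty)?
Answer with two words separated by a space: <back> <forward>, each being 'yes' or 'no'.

After 1 (visit(R)): cur=R back=1 fwd=0
After 2 (visit(G)): cur=G back=2 fwd=0
After 3 (back): cur=R back=1 fwd=1
After 4 (back): cur=HOME back=0 fwd=2
After 5 (forward): cur=R back=1 fwd=1
After 6 (visit(J)): cur=J back=2 fwd=0
After 7 (visit(Z)): cur=Z back=3 fwd=0
After 8 (visit(L)): cur=L back=4 fwd=0
After 9 (visit(B)): cur=B back=5 fwd=0
After 10 (back): cur=L back=4 fwd=1

Answer: yes yes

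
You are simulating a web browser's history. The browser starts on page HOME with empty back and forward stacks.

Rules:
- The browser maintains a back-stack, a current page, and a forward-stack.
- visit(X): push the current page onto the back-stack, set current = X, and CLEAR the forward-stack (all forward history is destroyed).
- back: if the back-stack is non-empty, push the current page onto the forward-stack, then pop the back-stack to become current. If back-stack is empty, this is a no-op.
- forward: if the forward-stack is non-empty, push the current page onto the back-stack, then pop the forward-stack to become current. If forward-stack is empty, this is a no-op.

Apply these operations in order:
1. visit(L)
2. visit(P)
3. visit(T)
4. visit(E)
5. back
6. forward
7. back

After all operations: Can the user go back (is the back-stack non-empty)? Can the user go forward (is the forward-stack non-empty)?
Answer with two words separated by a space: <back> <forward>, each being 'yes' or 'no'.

Answer: yes yes

Derivation:
After 1 (visit(L)): cur=L back=1 fwd=0
After 2 (visit(P)): cur=P back=2 fwd=0
After 3 (visit(T)): cur=T back=3 fwd=0
After 4 (visit(E)): cur=E back=4 fwd=0
After 5 (back): cur=T back=3 fwd=1
After 6 (forward): cur=E back=4 fwd=0
After 7 (back): cur=T back=3 fwd=1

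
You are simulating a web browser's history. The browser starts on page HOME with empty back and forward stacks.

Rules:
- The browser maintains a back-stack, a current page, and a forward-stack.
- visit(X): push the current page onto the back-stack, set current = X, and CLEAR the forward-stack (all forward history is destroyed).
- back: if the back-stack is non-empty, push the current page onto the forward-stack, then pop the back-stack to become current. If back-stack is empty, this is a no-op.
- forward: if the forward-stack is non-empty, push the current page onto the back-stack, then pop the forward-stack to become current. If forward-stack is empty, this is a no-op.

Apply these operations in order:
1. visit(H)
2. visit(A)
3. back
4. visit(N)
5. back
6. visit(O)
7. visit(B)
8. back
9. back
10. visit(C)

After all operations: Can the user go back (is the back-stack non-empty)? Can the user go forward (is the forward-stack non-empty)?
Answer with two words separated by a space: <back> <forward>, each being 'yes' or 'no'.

After 1 (visit(H)): cur=H back=1 fwd=0
After 2 (visit(A)): cur=A back=2 fwd=0
After 3 (back): cur=H back=1 fwd=1
After 4 (visit(N)): cur=N back=2 fwd=0
After 5 (back): cur=H back=1 fwd=1
After 6 (visit(O)): cur=O back=2 fwd=0
After 7 (visit(B)): cur=B back=3 fwd=0
After 8 (back): cur=O back=2 fwd=1
After 9 (back): cur=H back=1 fwd=2
After 10 (visit(C)): cur=C back=2 fwd=0

Answer: yes no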